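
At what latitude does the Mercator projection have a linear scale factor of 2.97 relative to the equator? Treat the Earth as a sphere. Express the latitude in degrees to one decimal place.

Mercator scale is k = sec φ = 1/cos φ.
1/cos φ = 2.97  ⇒  cos φ = 0.3367  ⇒  φ = arccos(0.3367) ≈ 70.3°.

70.3°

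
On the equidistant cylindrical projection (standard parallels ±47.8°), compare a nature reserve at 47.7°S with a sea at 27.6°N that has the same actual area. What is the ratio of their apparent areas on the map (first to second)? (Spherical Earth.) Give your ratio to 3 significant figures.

In the equirectangular projection with standard parallel φ₀ = 47.8° (x = Rλ cos φ₀, y = Rφ), meridians are true-scale (h = 1) and the parallel scale is k = cos φ₀ / cos φ.
Areal scale at 47.7°: h·k = 1.000 × 0.9981 = 0.9981.
Areal scale at 27.6°: h·k = 1.000 × 0.7580 = 0.7580.
Ratio = 0.9981/0.7580 ≈ 1.32.

1.32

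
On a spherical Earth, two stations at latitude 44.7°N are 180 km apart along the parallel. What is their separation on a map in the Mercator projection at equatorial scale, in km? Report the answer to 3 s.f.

For Mercator, h = k = sec φ (a conformal cylindrical projection has a single point scale, 1/cos φ).
Along the parallel, k = sec 44.7° = 1/0.7108 = 1.407.
Map distance = 180 × 1.407 ≈ 253 km.

253 km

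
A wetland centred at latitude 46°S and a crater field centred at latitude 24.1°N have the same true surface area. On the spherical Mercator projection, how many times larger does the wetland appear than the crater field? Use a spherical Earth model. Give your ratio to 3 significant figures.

On Mercator, area is exaggerated by sec²φ = 1/cos²φ.
At 46°: sec²(46°) = 1/0.6947² = 2.072.
At 24.1°: sec²(24.1°) = 1/0.9128² = 1.200.
Ratio = 2.072/1.200 = cos²(24.1°)/cos²(46°) ≈ 1.73.

1.73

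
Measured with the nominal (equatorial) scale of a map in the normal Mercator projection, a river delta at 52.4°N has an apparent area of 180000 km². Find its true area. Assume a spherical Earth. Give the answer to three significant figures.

The Mercator projection is conformal; its linear scale factor is the same in every direction and equals sec φ = 1/cos φ.
Areal scale = k² = sec²φ = 1/cos²(52.4°) = 1/0.6101² = 2.686.
True area = apparent / (areal scale) = 180000 / 2.686 ≈ 67000 km².

67000 km²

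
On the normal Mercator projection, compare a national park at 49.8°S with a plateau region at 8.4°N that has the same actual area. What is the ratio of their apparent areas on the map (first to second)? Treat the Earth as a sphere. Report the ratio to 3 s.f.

Mercator is conformal with k = sec φ, so areal scale = k² = sec²φ.
At 49.8°: sec²(49.8°) = 1/0.6455² = 2.400.
At 8.4°: sec²(8.4°) = 1/0.9893² = 1.022.
Ratio = 2.400/1.022 = cos²(8.4°)/cos²(49.8°) ≈ 2.35.

2.35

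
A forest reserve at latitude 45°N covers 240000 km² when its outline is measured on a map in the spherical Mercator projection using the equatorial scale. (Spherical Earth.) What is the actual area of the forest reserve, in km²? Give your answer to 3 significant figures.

The Mercator projection is conformal; its linear scale factor is the same in every direction and equals sec φ = 1/cos φ.
Areal scale = k² = sec²φ = 1/cos²(45°) = 1/0.7071² = 2.000.
True area = apparent / (areal scale) = 240000 / 2.000 ≈ 120000 km².

120000 km²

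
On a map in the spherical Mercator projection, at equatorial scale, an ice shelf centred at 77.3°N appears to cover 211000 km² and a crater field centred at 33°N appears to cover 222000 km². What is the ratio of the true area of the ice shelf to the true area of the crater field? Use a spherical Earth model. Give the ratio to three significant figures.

Mercator's areal exaggeration is sec²φ; hence true area = (apparent area) · cos²φ.
True area of ice shelf: 211000 × cos²(77.3°) = 211000 × 0.04833 = 10200 km².
True area of crater field: 222000 × cos²(33°) = 222000 × 0.7034 = 156100 km².
Ratio = 10200 / 156100 ≈ 0.0653.

0.0653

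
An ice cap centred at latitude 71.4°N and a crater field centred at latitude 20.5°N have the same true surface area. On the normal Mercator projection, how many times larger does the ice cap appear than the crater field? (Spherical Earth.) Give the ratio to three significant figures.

8.62

Mercator is conformal with k = sec φ, so areal scale = k² = sec²φ.
At 71.4°: sec²(71.4°) = 1/0.3190² = 9.829.
At 20.5°: sec²(20.5°) = 1/0.9367² = 1.140.
Ratio = 9.829/1.140 = cos²(20.5°)/cos²(71.4°) ≈ 8.62.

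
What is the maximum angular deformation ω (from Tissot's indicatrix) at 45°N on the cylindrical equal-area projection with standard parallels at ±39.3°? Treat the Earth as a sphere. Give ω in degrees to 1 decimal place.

10.3°

A cylindrical equal-area projection with standard parallel φ₀ has meridian scale h = cos φ / cos φ₀ and parallel scale k = cos φ₀ / cos φ (so areas are preserved, h·k = 1).
At 45°: h = 0.9138, k = 1.094; principal scales a = 1.094, b = 0.9138.
sin(ω/2) = (a − b)/(a + b) = 0.1806/2.008 = 0.08994, so ω = 2 arcsin(0.08994) ≈ 10.3°.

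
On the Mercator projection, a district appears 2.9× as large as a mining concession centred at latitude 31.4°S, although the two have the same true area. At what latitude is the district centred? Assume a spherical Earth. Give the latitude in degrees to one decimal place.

59.9°

Mercator areal scale is sec²φ, so apparent-area ratio = sec²φ₁ / sec²φ₂ = cos²φ₂ / cos²φ₁.
cos²φ₂ / cos²φ₁ = 2.9  ⇒  cos φ₁ = cos 31.4° / √2.9 = 0.8536/1.703 = 0.5012.
φ₁ = arccos(0.5012) ≈ 59.9°.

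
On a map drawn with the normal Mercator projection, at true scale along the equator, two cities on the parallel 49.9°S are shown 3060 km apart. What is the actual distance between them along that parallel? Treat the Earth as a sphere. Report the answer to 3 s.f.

Mercator is conformal, so the point scale is isotropic: h = k = sec φ = 1/cos φ.
Along the parallel at 49.9°, map distances are exaggerated by k = sec 49.9° = 1.552.
True distance = 3060 / 1.552 = 3060 × cos 49.9° ≈ 1970 km.

1970 km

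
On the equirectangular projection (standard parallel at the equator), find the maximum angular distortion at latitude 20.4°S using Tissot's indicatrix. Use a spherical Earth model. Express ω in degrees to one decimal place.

3.7°

In the plate carrée (x = Rλ, y = Rφ), meridians are true-scale (h = 1) and parallels are stretched by k = sec φ.
At 20.4°: h = 1.000, k = 1.067; principal scales a = 1.067, b = 1.000.
sin(ω/2) = (a − b)/(a + b) = 0.06691/2.067 = 0.03237, so ω = 2 arcsin(0.03237) ≈ 3.7°.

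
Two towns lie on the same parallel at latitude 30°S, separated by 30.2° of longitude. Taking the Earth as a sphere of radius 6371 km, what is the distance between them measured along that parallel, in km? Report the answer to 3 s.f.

2910 km

Arc length along a parallel = R cos φ · Δλ (with Δλ in radians).
= 6371 × cos 30° × (30.2° × π/180) = 6371 × 0.8660 × 0.5271 ≈ 2910 km.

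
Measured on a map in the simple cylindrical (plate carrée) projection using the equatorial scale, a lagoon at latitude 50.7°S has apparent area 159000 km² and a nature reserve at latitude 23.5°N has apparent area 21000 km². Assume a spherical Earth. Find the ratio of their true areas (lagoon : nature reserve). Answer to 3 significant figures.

Plate carrée has h = 1 and k = sec φ, giving areal scale sec φ; true area = (apparent area) · cos φ.
True area of lagoon: 159000 × cos(50.7°) = 159000 × 0.6334 = 100700 km².
True area of nature reserve: 21000 × cos(23.5°) = 21000 × 0.9171 = 19260 km².
Ratio = 100700 / 19260 ≈ 5.23.

5.23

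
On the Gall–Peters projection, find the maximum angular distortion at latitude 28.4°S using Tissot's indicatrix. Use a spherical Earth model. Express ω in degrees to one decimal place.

24.8°

Gall–Peters is a cylindrical equal-area projection with standard parallels at ±45°. A cylindrical equal-area projection with standard parallel φ₀ has meridian scale h = cos φ / cos φ₀ and parallel scale k = cos φ₀ / cos φ (so areas are preserved, h·k = 1).
At 28.4°: h = 1.244, k = 0.8039; principal scales a = 1.244, b = 0.8039.
sin(ω/2) = (a − b)/(a + b) = 0.4402/2.048 = 0.2149, so ω = 2 arcsin(0.2149) ≈ 24.8°.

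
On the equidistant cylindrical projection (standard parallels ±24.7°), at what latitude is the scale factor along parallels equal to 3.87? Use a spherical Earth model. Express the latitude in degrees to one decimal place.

With standard parallel φ₀ = 24.7°, the equirectangular projection gives x = Rλ cos φ₀, y = Rφ, so h = 1 and k = cos 24.7° / cos φ.
k = cos φ₀ / cos φ = 3.87  ⇒  cos φ = cos 24.7° / 3.87 = 0.2348.
φ = arccos(0.2348) ≈ 76.4°.

76.4°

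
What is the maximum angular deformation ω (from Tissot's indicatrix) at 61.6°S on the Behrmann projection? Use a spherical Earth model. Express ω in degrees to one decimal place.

64.9°

The Behrmann projection is cylindrical equal-area with φ₀ = 30°. For cylindrical equal-area with standard parallel φ₀, h = cos φ / cos φ₀ and k = cos φ₀ / cos φ, so h·k = 1.
At 61.6°: h = 0.5492, k = 1.821; principal scales a = 1.821, b = 0.5492.
sin(ω/2) = (a − b)/(a + b) = 1.272/2.370 = 0.5365, so ω = 2 arcsin(0.5365) ≈ 64.9°.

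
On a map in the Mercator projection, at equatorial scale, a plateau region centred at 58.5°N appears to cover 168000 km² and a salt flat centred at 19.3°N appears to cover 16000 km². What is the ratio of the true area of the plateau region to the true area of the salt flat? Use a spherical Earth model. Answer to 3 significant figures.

On Mercator the areal scale is sec²φ, so true area = apparent × cos²φ.
True area of plateau region: 168000 × cos²(58.5°) = 168000 × 0.2730 = 45860 km².
True area of salt flat: 16000 × cos²(19.3°) = 16000 × 0.8908 = 14250 km².
Ratio = 45860 / 14250 ≈ 3.22.

3.22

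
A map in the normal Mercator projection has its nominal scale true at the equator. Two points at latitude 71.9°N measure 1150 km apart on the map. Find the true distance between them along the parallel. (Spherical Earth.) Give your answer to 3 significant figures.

357 km

Mercator is conformal, so the point scale is isotropic: h = k = sec φ = 1/cos φ.
Along the parallel at 71.9°, map distances are exaggerated by k = sec 71.9° = 3.219.
True distance = 1150 / 3.219 = 1150 × cos 71.9° ≈ 357 km.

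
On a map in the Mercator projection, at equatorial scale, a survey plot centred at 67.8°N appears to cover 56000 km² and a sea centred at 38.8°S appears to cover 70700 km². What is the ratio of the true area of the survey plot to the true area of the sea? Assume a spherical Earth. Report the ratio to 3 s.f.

Mercator's areal exaggeration is sec²φ; hence true area = (apparent area) · cos²φ.
True area of survey plot: 56000 × cos²(67.8°) = 56000 × 0.1428 = 7995 km².
True area of sea: 70700 × cos²(38.8°) = 70700 × 0.6074 = 42940 km².
Ratio = 7995 / 42940 ≈ 0.186.

0.186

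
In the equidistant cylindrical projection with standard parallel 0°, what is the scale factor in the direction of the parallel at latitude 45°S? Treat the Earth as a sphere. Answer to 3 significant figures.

In the plate carrée (x = Rλ, y = Rφ), meridians are true-scale (h = 1) and parallels are stretched by k = sec φ.
k = 1/cos 45° = 1/0.7071 = 1.414.

1.41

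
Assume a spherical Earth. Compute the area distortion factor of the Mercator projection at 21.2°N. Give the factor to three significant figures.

The Mercator projection is conformal; its linear scale factor is the same in every direction and equals sec φ = 1/cos φ.
Areal scale = k² = sec²φ = 1/cos²(21.2°) = 1/0.9323² = 1.150.

1.15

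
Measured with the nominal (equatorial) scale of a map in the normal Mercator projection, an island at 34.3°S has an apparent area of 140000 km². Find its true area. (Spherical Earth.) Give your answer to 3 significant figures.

For Mercator, h = k = sec φ (a conformal cylindrical projection has a single point scale, 1/cos φ).
Areal scale = k² = sec²φ = 1/cos²(34.3°) = 1/0.8261² = 1.465.
True area = apparent / (areal scale) = 140000 / 1.465 ≈ 95500 km².

95500 km²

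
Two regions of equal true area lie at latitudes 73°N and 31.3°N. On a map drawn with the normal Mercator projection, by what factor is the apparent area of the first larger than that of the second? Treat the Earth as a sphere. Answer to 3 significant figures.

8.54

Mercator is conformal with k = sec φ, so areal scale = k² = sec²φ.
At 73°: sec²(73°) = 1/0.2924² = 11.70.
At 31.3°: sec²(31.3°) = 1/0.8545² = 1.370.
Ratio = 11.70/1.370 = cos²(31.3°)/cos²(73°) ≈ 8.54.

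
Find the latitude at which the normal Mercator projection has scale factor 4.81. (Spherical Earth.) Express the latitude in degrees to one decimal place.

78.0°

Mercator scale is k = sec φ = 1/cos φ.
1/cos φ = 4.81  ⇒  cos φ = 0.2079  ⇒  φ = arccos(0.2079) ≈ 78.0°.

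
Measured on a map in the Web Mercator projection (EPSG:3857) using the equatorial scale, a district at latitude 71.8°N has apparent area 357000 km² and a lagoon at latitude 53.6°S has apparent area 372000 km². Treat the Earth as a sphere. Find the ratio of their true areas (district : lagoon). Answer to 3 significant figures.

On Mercator the areal scale is sec²φ, so true area = apparent × cos²φ.
True area of district: 357000 × cos²(71.8°) = 357000 × 0.09755 = 34830 km².
True area of lagoon: 372000 × cos²(53.6°) = 372000 × 0.3521 = 131000 km².
Ratio = 34830 / 131000 ≈ 0.266.

0.266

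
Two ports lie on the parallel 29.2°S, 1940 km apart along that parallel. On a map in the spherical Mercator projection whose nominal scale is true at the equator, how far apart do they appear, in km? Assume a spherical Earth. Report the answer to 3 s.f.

For Mercator, h = k = sec φ (a conformal cylindrical projection has a single point scale, 1/cos φ).
Along the parallel, k = sec 29.2° = 1/0.8729 = 1.146.
Map distance = 1940 × 1.146 ≈ 2220 km.

2220 km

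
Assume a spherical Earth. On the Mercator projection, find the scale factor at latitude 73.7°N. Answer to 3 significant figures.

For Mercator, h = k = sec φ (a conformal cylindrical projection has a single point scale, 1/cos φ).
k = 1/cos 73.7° = 1/0.2807 = 3.563.

3.56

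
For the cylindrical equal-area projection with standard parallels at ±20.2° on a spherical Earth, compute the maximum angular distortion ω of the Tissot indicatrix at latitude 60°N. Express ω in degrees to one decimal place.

Cylindrical equal-area (φ₀ = 20.2°): h = cos φ / cos 20.2° along meridians, k = cos 20.2° / cos φ along parallels; h·k = 1.
At 60°: h = 0.5328, k = 1.877; principal scales a = 1.877, b = 0.5328.
sin(ω/2) = (a − b)/(a + b) = 1.344/2.410 = 0.5578, so ω = 2 arcsin(0.5578) ≈ 67.8°.

67.8°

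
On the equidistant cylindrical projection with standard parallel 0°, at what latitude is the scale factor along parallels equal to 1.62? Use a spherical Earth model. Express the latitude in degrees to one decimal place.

Plate carrée: h = 1, k = sec φ along parallels.
sec φ = 1.62  ⇒  cos φ = 0.6173  ⇒  φ ≈ 51.9°.

51.9°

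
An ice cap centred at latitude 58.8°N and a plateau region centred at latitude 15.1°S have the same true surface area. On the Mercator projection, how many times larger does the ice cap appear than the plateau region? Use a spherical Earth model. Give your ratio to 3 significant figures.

Mercator is conformal with k = sec φ, so areal scale = k² = sec²φ.
At 58.8°: sec²(58.8°) = 1/0.5180² = 3.726.
At 15.1°: sec²(15.1°) = 1/0.9655² = 1.073.
Ratio = 3.726/1.073 = cos²(15.1°)/cos²(58.8°) ≈ 3.47.

3.47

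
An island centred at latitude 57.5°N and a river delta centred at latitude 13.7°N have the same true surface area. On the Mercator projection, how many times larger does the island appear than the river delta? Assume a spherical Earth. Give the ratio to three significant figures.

On Mercator, area is exaggerated by sec²φ = 1/cos²φ.
At 57.5°: sec²(57.5°) = 1/0.5373² = 3.464.
At 13.7°: sec²(13.7°) = 1/0.9715² = 1.059.
Ratio = 3.464/1.059 = cos²(13.7°)/cos²(57.5°) ≈ 3.27.

3.27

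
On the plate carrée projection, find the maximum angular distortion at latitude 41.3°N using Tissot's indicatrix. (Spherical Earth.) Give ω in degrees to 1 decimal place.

For the equirectangular projection with φ₀ = 0 (plate carrée), h = 1 along meridians and k = sec φ along parallels.
At 41.3°: h = 1.000, k = 1.331; principal scales a = 1.331, b = 1.000.
sin(ω/2) = (a − b)/(a + b) = 0.3311/2.331 = 0.1420, so ω = 2 arcsin(0.1420) ≈ 16.3°.

16.3°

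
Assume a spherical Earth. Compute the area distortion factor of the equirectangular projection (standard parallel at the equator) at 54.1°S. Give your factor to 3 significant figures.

1.71

Plate carrée maps x = Rλ, y = Rφ. The meridian scale is h = 1 and the parallel scale is k = 1/cos φ = sec φ.
Areal scale = h·k = 1 × sec φ; at 54.1°, h = 1.000, k = 1.705, so h·k = 1.705.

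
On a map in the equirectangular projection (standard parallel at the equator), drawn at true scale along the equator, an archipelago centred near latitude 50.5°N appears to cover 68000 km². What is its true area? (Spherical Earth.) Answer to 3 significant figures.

43300 km²

In the plate carrée (x = Rλ, y = Rφ), meridians are true-scale (h = 1) and parallels are stretched by k = sec φ.
Areal scale = h·k = 1 × sec φ; at 50.5°, h = 1.000, k = 1.572, so h·k = 1.572.
True area = apparent / (areal scale) = 68000 / 1.572 ≈ 43300 km².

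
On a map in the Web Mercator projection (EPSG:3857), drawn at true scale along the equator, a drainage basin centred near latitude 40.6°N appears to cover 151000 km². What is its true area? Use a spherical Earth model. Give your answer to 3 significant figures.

The Mercator projection is conformal; its linear scale factor is the same in every direction and equals sec φ = 1/cos φ.
Areal scale = k² = sec²φ = 1/cos²(40.6°) = 1/0.7593² = 1.735.
True area = apparent / (areal scale) = 151000 / 1.735 ≈ 87100 km².

87100 km²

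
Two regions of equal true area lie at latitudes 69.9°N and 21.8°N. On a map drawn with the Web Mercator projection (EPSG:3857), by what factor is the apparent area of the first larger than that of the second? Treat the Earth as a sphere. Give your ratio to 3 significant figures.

7.30

Mercator areal scale is sec²φ.
At 69.9°: sec²(69.9°) = 1/0.3437² = 8.467.
At 21.8°: sec²(21.8°) = 1/0.9285² = 1.160.
Ratio = 8.467/1.160 = cos²(21.8°)/cos²(69.9°) ≈ 7.30.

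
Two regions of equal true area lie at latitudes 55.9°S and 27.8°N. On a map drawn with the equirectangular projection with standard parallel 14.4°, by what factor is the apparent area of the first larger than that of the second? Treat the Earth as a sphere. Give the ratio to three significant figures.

1.58

With standard parallel φ₀ = 14.4°, the equirectangular projection gives x = Rλ cos φ₀, y = Rφ, so h = 1 and k = cos 14.4° / cos φ.
Areal scale at 55.9°: h·k = 1.000 × 1.728 = 1.728.
Areal scale at 27.8°: h·k = 1.000 × 1.095 = 1.095.
Ratio = 1.728/1.095 ≈ 1.58.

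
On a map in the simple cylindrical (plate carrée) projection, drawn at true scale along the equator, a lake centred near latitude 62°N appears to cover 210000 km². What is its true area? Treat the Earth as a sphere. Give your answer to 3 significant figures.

Plate carrée maps x = Rλ, y = Rφ. The meridian scale is h = 1 and the parallel scale is k = 1/cos φ = sec φ.
Areal scale = h·k = 1 × sec φ; at 62°, h = 1.000, k = 2.130, so h·k = 2.130.
True area = apparent / (areal scale) = 210000 / 2.130 ≈ 98600 km².

98600 km²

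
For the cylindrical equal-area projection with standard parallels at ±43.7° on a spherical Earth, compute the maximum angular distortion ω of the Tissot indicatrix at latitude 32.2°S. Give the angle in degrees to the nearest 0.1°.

Cylindrical equal-area (φ₀ = 43.7°): h = cos φ / cos 43.7° along meridians, k = cos 43.7° / cos φ along parallels; h·k = 1.
At 32.2°: h = 1.170, k = 0.8544; principal scales a = 1.170, b = 0.8544.
sin(ω/2) = (a − b)/(a + b) = 0.3161/2.025 = 0.1561, so ω = 2 arcsin(0.1561) ≈ 18.0°.

18.0°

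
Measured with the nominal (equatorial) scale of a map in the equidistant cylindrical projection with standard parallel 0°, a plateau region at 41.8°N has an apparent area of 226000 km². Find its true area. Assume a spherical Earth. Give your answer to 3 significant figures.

168000 km²

In the plate carrée (x = Rλ, y = Rφ), meridians are true-scale (h = 1) and parallels are stretched by k = sec φ.
Areal scale = h·k = 1 × sec φ; at 41.8°, h = 1.000, k = 1.341, so h·k = 1.341.
True area = apparent / (areal scale) = 226000 / 1.341 ≈ 168000 km².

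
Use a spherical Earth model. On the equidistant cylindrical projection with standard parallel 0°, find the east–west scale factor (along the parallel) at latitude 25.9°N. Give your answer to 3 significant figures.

1.11

In the plate carrée (x = Rλ, y = Rφ), meridians are true-scale (h = 1) and parallels are stretched by k = sec φ.
k = 1/cos 25.9° = 1/0.8996 = 1.112.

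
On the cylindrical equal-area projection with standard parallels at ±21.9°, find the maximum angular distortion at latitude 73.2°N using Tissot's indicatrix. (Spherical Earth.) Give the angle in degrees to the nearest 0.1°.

110.8°

For cylindrical equal-area with standard parallel φ₀, h = cos φ / cos φ₀ and k = cos φ₀ / cos φ, so h·k = 1.
At 73.2°: h = 0.3115, k = 3.210; principal scales a = 3.210, b = 0.3115.
sin(ω/2) = (a − b)/(a + b) = 2.899/3.522 = 0.8231, so ω = 2 arcsin(0.8231) ≈ 110.8°.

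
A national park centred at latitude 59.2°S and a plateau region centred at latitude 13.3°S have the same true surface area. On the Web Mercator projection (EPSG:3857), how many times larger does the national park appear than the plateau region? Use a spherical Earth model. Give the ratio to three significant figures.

Mercator areal scale is sec²φ.
At 59.2°: sec²(59.2°) = 1/0.5120² = 3.814.
At 13.3°: sec²(13.3°) = 1/0.9732² = 1.056.
Ratio = 3.814/1.056 = cos²(13.3°)/cos²(59.2°) ≈ 3.61.

3.61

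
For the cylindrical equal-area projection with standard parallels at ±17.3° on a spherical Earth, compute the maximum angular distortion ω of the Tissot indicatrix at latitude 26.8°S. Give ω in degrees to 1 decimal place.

A cylindrical equal-area projection with standard parallel φ₀ has meridian scale h = cos φ / cos φ₀ and parallel scale k = cos φ₀ / cos φ (so areas are preserved, h·k = 1).
At 26.8°: h = 0.9349, k = 1.070; principal scales a = 1.070, b = 0.9349.
sin(ω/2) = (a − b)/(a + b) = 0.1348/2.005 = 0.06724, so ω = 2 arcsin(0.06724) ≈ 7.7°.

7.7°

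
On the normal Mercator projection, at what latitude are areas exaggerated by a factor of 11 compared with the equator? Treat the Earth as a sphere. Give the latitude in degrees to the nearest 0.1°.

72.5°

Mercator areal scale is sec²φ.
sec²φ = 11  ⇒  cos²φ = 0.09091  ⇒  cos φ = 0.3015.
φ = arccos(0.3015) ≈ 72.5°.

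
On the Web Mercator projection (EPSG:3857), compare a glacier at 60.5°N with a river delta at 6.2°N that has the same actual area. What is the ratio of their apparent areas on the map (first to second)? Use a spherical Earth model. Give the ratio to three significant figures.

Mercator is conformal with k = sec φ, so areal scale = k² = sec²φ.
At 60.5°: sec²(60.5°) = 1/0.4924² = 4.124.
At 6.2°: sec²(6.2°) = 1/0.9942² = 1.012.
Ratio = 4.124/1.012 = cos²(6.2°)/cos²(60.5°) ≈ 4.08.

4.08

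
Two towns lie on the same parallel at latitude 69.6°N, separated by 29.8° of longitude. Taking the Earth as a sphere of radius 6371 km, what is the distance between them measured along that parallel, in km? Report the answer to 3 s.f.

Arc length along a parallel = R cos φ · Δλ (with Δλ in radians).
= 6371 × cos 69.6° × (29.8° × π/180) = 6371 × 0.3486 × 0.5201 ≈ 1160 km.

1160 km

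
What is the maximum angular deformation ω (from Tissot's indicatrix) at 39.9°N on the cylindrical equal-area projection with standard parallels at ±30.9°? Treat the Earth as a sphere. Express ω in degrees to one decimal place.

12.8°

Cylindrical equal-area (φ₀ = 30.9°): h = cos φ / cos 30.9° along meridians, k = cos 30.9° / cos φ along parallels; h·k = 1.
At 39.9°: h = 0.8941, k = 1.118; principal scales a = 1.118, b = 0.8941.
sin(ω/2) = (a − b)/(a + b) = 0.2244/2.013 = 0.1115, so ω = 2 arcsin(0.1115) ≈ 12.8°.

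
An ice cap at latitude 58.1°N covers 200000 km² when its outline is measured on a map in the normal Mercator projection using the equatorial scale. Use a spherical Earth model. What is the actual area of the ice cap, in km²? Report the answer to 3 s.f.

The Mercator projection is conformal; its linear scale factor is the same in every direction and equals sec φ = 1/cos φ.
Areal scale = k² = sec²φ = 1/cos²(58.1°) = 1/0.5284² = 3.581.
True area = apparent / (areal scale) = 200000 / 3.581 ≈ 55800 km².

55800 km²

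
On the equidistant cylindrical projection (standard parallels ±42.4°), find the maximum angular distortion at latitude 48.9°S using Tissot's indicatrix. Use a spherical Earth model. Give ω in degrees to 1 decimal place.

The equidistant cylindrical projection with φ₀ = 42.4° has h = 1 (meridians true) and k = cos φ₀ / cos φ along parallels.
At 48.9°: h = 1.000, k = 1.123; principal scales a = 1.123, b = 1.000.
sin(ω/2) = (a − b)/(a + b) = 0.1233/2.123 = 0.05809, so ω = 2 arcsin(0.05809) ≈ 6.7°.

6.7°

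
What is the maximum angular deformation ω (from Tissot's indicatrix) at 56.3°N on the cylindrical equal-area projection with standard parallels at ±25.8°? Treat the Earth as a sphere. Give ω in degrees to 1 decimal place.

53.4°

For cylindrical equal-area with standard parallel φ₀, h = cos φ / cos φ₀ and k = cos φ₀ / cos φ, so h·k = 1.
At 56.3°: h = 0.6163, k = 1.623; principal scales a = 1.623, b = 0.6163.
sin(ω/2) = (a − b)/(a + b) = 1.006/2.239 = 0.4495, so ω = 2 arcsin(0.4495) ≈ 53.4°.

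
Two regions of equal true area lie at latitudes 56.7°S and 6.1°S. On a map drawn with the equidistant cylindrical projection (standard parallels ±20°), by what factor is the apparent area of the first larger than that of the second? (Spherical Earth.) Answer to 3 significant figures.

1.81

The equidistant cylindrical projection with φ₀ = 20° has h = 1 (meridians true) and k = cos φ₀ / cos φ along parallels.
Areal scale at 56.7°: h·k = 1.000 × 1.712 = 1.712.
Areal scale at 6.1°: h·k = 1.000 × 0.9450 = 0.9450.
Ratio = 1.712/0.9450 ≈ 1.81.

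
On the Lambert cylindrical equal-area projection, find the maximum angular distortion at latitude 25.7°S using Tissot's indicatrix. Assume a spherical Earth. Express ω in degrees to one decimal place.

11.9°

The Lambert cylindrical equal-area projection is the cylindrical equal-area projection with its standard parallel at the equator (φ₀ = 0). A cylindrical equal-area projection with standard parallel φ₀ has meridian scale h = cos φ / cos φ₀ and parallel scale k = cos φ₀ / cos φ (so areas are preserved, h·k = 1).
At 25.7°: h = 0.9011, k = 1.110; principal scales a = 1.110, b = 0.9011.
sin(ω/2) = (a − b)/(a + b) = 0.2087/2.011 = 0.1038, so ω = 2 arcsin(0.1038) ≈ 11.9°.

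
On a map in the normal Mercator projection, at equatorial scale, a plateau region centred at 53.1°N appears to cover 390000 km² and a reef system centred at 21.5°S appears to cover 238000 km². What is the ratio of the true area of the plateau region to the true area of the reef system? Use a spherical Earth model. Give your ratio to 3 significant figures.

0.682

Mercator's areal exaggeration is sec²φ; hence true area = (apparent area) · cos²φ.
True area of plateau region: 390000 × cos²(53.1°) = 390000 × 0.3605 = 140600 km².
True area of reef system: 238000 × cos²(21.5°) = 238000 × 0.8657 = 206000 km².
Ratio = 140600 / 206000 ≈ 0.682.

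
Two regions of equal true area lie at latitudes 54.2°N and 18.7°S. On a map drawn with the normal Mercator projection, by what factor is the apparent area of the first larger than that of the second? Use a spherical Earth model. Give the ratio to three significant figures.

Mercator is conformal with k = sec φ, so areal scale = k² = sec²φ.
At 54.2°: sec²(54.2°) = 1/0.5850² = 2.922.
At 18.7°: sec²(18.7°) = 1/0.9472² = 1.115.
Ratio = 2.922/1.115 = cos²(18.7°)/cos²(54.2°) ≈ 2.62.

2.62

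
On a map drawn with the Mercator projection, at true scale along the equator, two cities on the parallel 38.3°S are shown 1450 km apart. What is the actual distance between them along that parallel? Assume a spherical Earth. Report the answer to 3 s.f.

The Mercator projection is conformal; its linear scale factor is the same in every direction and equals sec φ = 1/cos φ.
Along the parallel at 38.3°, map distances are exaggerated by k = sec 38.3° = 1.274.
True distance = 1450 / 1.274 = 1450 × cos 38.3° ≈ 1140 km.

1140 km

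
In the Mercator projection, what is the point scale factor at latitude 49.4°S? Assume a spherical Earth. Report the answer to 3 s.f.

Mercator is conformal, so the point scale is isotropic: h = k = sec φ = 1/cos φ.
k = 1/cos 49.4° = 1/0.6508 = 1.537.

1.54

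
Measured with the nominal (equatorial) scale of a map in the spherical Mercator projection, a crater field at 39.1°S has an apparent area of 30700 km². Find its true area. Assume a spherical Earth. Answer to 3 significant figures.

For Mercator, h = k = sec φ (a conformal cylindrical projection has a single point scale, 1/cos φ).
Areal scale = k² = sec²φ = 1/cos²(39.1°) = 1/0.7760² = 1.660.
True area = apparent / (areal scale) = 30700 / 1.660 ≈ 18500 km².

18500 km²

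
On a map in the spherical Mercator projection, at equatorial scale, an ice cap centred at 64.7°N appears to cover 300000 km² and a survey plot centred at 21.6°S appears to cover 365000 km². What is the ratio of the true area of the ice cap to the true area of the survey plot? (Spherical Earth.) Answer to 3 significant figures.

0.174

Since Mercator area scale is 1/cos²φ, the true area equals the apparent area multiplied by cos²φ.
True area of ice cap: 300000 × cos²(64.7°) = 300000 × 0.1826 = 54790 km².
True area of survey plot: 365000 × cos²(21.6°) = 365000 × 0.8645 = 315500 km².
Ratio = 54790 / 315500 ≈ 0.174.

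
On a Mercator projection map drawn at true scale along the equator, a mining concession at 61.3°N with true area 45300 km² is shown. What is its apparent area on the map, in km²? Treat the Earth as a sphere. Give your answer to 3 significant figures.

Mercator is conformal, so the point scale is isotropic: h = k = sec φ = 1/cos φ.
Areal scale = k² = sec²φ = 1/cos²(61.3°) = 1/0.4802² = 4.336.
Apparent area = 45300 × 4.336 ≈ 196000 km².

196000 km²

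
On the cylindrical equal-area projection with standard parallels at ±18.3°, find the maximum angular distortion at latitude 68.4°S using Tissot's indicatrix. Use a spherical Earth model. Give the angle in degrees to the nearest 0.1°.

Cylindrical equal-area (φ₀ = 18.3°): h = cos φ / cos 18.3° along meridians, k = cos 18.3° / cos φ along parallels; h·k = 1.
At 68.4°: h = 0.3877, k = 2.579; principal scales a = 2.579, b = 0.3877.
sin(ω/2) = (a − b)/(a + b) = 2.191/2.967 = 0.7386, so ω = 2 arcsin(0.7386) ≈ 95.2°.

95.2°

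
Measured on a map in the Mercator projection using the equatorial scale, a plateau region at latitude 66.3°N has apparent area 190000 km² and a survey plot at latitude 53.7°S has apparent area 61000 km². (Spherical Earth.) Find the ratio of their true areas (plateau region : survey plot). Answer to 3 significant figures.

1.44

On Mercator the areal scale is sec²φ, so true area = apparent × cos²φ.
True area of plateau region: 190000 × cos²(66.3°) = 190000 × 0.1616 = 30700 km².
True area of survey plot: 61000 × cos²(53.7°) = 61000 × 0.3505 = 21380 km².
Ratio = 30700 / 21380 ≈ 1.44.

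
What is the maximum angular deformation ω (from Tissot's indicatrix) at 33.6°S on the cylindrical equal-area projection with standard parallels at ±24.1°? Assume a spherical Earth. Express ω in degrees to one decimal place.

Cylindrical equal-area (φ₀ = 24.1°): h = cos φ / cos 24.1° along meridians, k = cos 24.1° / cos φ along parallels; h·k = 1.
At 33.6°: h = 0.9125, k = 1.096; principal scales a = 1.096, b = 0.9125.
sin(ω/2) = (a − b)/(a + b) = 0.1835/2.008 = 0.09136, so ω = 2 arcsin(0.09136) ≈ 10.5°.

10.5°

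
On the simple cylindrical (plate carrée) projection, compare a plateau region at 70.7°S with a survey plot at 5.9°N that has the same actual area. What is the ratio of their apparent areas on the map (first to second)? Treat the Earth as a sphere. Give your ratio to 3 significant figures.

In the plate carrée (x = Rλ, y = Rφ), meridians are true-scale (h = 1) and parallels are stretched by k = sec φ.
Areal scale at 70.7°: h·k = 1.000 × 3.026 = 3.026.
Areal scale at 5.9°: h·k = 1.000 × 1.005 = 1.005.
Ratio = 3.026/1.005 ≈ 3.01.

3.01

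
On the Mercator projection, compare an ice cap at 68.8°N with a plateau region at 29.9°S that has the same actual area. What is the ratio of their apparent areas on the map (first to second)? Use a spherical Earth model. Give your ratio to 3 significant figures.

5.75

Mercator is conformal with k = sec φ, so areal scale = k² = sec²φ.
At 68.8°: sec²(68.8°) = 1/0.3616² = 7.647.
At 29.9°: sec²(29.9°) = 1/0.8669² = 1.331.
Ratio = 7.647/1.331 = cos²(29.9°)/cos²(68.8°) ≈ 5.75.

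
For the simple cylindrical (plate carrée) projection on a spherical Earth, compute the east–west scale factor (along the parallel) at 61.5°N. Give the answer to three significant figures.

2.10

Plate carrée maps x = Rλ, y = Rφ. The meridian scale is h = 1 and the parallel scale is k = 1/cos φ = sec φ.
k = 1/cos 61.5° = 1/0.4772 = 2.096.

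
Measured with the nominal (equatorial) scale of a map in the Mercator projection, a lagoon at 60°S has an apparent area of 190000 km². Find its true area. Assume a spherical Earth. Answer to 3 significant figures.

The Mercator projection is conformal; its linear scale factor is the same in every direction and equals sec φ = 1/cos φ.
Areal scale = k² = sec²φ = 1/cos²(60°) = 1/0.5000² = 4.000.
True area = apparent / (areal scale) = 190000 / 4.000 ≈ 47500 km².

47500 km²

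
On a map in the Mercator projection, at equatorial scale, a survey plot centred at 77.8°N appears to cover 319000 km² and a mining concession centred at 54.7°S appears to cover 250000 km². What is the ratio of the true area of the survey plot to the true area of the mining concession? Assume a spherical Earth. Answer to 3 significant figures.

0.171

On Mercator the areal scale is sec²φ, so true area = apparent × cos²φ.
True area of survey plot: 319000 × cos²(77.8°) = 319000 × 0.04466 = 14250 km².
True area of mining concession: 250000 × cos²(54.7°) = 250000 × 0.3339 = 83480 km².
Ratio = 14250 / 83480 ≈ 0.171.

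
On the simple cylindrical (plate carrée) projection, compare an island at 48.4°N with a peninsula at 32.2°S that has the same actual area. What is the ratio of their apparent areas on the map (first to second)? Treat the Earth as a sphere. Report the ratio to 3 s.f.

1.27

In the plate carrée (x = Rλ, y = Rφ), meridians are true-scale (h = 1) and parallels are stretched by k = sec φ.
Areal scale at 48.4°: h·k = 1.000 × 1.506 = 1.506.
Areal scale at 32.2°: h·k = 1.000 × 1.182 = 1.182.
Ratio = 1.506/1.182 ≈ 1.27.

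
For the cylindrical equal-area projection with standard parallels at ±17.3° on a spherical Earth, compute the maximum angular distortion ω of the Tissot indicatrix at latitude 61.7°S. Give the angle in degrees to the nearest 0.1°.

For cylindrical equal-area with standard parallel φ₀, h = cos φ / cos φ₀ and k = cos φ₀ / cos φ, so h·k = 1.
At 61.7°: h = 0.4966, k = 2.014; principal scales a = 2.014, b = 0.4966.
sin(ω/2) = (a − b)/(a + b) = 1.517/2.510 = 0.6044, so ω = 2 arcsin(0.6044) ≈ 74.4°.

74.4°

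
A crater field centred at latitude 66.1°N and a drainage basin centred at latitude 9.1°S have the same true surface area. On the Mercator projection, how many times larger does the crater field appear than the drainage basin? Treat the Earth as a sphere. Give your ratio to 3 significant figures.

5.94

Mercator is conformal with k = sec φ, so areal scale = k² = sec²φ.
At 66.1°: sec²(66.1°) = 1/0.4051² = 6.092.
At 9.1°: sec²(9.1°) = 1/0.9874² = 1.026.
Ratio = 6.092/1.026 = cos²(9.1°)/cos²(66.1°) ≈ 5.94.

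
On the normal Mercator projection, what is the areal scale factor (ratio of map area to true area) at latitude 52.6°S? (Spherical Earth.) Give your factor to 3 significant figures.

2.71

For Mercator, h = k = sec φ (a conformal cylindrical projection has a single point scale, 1/cos φ).
Areal scale = k² = sec²φ = 1/cos²(52.6°) = 1/0.6074² = 2.711.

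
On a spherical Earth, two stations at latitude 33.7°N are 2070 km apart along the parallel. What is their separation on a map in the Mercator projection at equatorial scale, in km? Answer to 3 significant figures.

The Mercator projection is conformal; its linear scale factor is the same in every direction and equals sec φ = 1/cos φ.
Along the parallel, k = sec 33.7° = 1/0.8320 = 1.202.
Map distance = 2070 × 1.202 ≈ 2490 km.

2490 km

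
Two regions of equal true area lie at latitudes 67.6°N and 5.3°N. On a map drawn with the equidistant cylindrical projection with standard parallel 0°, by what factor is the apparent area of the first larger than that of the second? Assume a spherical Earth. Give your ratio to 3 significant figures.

2.61

For the equirectangular projection with φ₀ = 0 (plate carrée), h = 1 along meridians and k = sec φ along parallels.
Areal scale at 67.6°: h·k = 1.000 × 2.624 = 2.624.
Areal scale at 5.3°: h·k = 1.000 × 1.004 = 1.004.
Ratio = 2.624/1.004 ≈ 2.61.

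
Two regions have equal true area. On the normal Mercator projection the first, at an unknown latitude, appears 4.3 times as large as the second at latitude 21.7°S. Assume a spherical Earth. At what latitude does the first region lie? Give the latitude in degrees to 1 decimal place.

Mercator areal scale is sec²φ, so apparent-area ratio = sec²φ₁ / sec²φ₂ = cos²φ₂ / cos²φ₁.
cos²φ₂ / cos²φ₁ = 4.3  ⇒  cos φ₁ = cos 21.7° / √4.3 = 0.9291/2.074 = 0.4481.
φ₁ = arccos(0.4481) ≈ 63.4°.

63.4°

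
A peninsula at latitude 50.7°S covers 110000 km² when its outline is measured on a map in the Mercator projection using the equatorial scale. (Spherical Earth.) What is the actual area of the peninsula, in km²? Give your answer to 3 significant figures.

For Mercator, h = k = sec φ (a conformal cylindrical projection has a single point scale, 1/cos φ).
Areal scale = k² = sec²φ = 1/cos²(50.7°) = 1/0.6334² = 2.493.
True area = apparent / (areal scale) = 110000 / 2.493 ≈ 44100 km².

44100 km²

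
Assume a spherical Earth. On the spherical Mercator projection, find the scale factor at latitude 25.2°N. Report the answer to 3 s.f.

For Mercator, h = k = sec φ (a conformal cylindrical projection has a single point scale, 1/cos φ).
k = 1/cos 25.2° = 1/0.9048 = 1.105.

1.11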